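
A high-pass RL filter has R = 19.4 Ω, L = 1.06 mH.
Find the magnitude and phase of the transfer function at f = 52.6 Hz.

Step 1 — Angular frequency: ω = 2π·52.6 = 330.5 rad/s.
Step 2 — Transfer function: H(jω) = jωL/(R + jωL).
Step 3 — Numerator jωL = j·0.3503; denominator R + jωL = 19.4 + j0.3503.
Step 4 — H = 0.000326 + j0.01805.
Step 5 — Magnitude: |H| = 0.01806 (-34.9 dB); phase: φ = 89.0°.

|H| = 0.01806 (-34.9 dB), φ = 89.0°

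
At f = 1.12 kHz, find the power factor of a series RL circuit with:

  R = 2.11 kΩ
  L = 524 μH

Step 1 — Angular frequency: ω = 2π·f = 2π·1120 = 7037 rad/s.
Step 2 — Component impedances:
  R: Z = R = 2110 Ω
  L: Z = jωL = j·7037·0.000524 = 0 + j3.687 Ω
Step 3 — Series combination: Z_total = R + L = 2110 + j3.687 Ω = 2110∠0.1° Ω.
Step 4 — Power factor: PF = cos(φ) = Re(Z)/|Z| = 2110/2110 = 1.
Step 5 — Type: Im(Z) = 3.687 ⇒ lagging (phase φ = 0.1°).

PF = 1 (lagging, φ = 0.1°)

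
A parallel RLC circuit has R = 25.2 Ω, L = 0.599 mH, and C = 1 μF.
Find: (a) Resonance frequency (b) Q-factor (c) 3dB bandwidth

Step 1 — Resonance: ω₀ = 1/√(LC) = 1/√(0.000599·1e-06) = 4.086e+04 rad/s.
Step 2 — f₀ = ω₀/(2π) = 6503 Hz.
Step 3 — Parallel Q: Q = R/(ω₀L) = 25.2/(4.086e+04·0.000599) = 1.03.
Step 4 — Bandwidth: Δω = ω₀/Q = 3.968e+04 rad/s; BW = Δω/(2π) = 6316 Hz.

(a) f₀ = 6503 Hz  (b) Q = 1.03  (c) BW = 6316 Hz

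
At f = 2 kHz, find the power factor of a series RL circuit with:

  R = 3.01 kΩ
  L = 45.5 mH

Step 1 — Angular frequency: ω = 2π·f = 2π·2000 = 1.257e+04 rad/s.
Step 2 — Component impedances:
  R: Z = R = 3010 Ω
  L: Z = jωL = j·1.257e+04·0.0455 = 0 + j571.8 Ω
Step 3 — Series combination: Z_total = R + L = 3010 + j571.8 Ω = 3064∠10.8° Ω.
Step 4 — Power factor: PF = cos(φ) = Re(Z)/|Z| = 3010/3064 = 0.9824.
Step 5 — Type: Im(Z) = 571.8 ⇒ lagging (phase φ = 10.8°).

PF = 0.9824 (lagging, φ = 10.8°)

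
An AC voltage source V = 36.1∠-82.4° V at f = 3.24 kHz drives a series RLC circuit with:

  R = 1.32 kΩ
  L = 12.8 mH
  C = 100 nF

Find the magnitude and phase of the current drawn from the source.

Step 1 — Angular frequency: ω = 2π·f = 2π·3240 = 2.036e+04 rad/s.
Step 2 — Component impedances:
  R: Z = R = 1320 Ω
  L: Z = jωL = j·2.036e+04·0.0128 = 0 + j260.6 Ω
  C: Z = 1/(jωC) = -j/(ω·C) = 0 - j491.2 Ω
Step 3 — Series combination: Z_total = R + L + C = 1320 - j230.6 Ω = 1340∠-9.9° Ω.
Step 4 — Source phasor: V = 36.1∠-82.4° V = 4.774 - j35.78 V.
Step 5 — Ohm's law: I = V / Z_total = (4.774 - j35.78) / (1320 - j230.6) = 0.008106 - j0.02569 A.
Step 6 — Convert to polar: |I| = 0.02694 A, ∠I = -72.5°.

I = 0.02694∠-72.5° A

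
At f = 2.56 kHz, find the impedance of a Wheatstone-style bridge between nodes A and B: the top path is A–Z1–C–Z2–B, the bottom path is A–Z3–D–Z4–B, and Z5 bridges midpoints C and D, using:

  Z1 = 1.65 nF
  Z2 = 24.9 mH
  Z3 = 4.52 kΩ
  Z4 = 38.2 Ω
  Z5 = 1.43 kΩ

Step 1 — Angular frequency: ω = 2π·f = 2π·2560 = 1.608e+04 rad/s.
Step 2 — Component impedances:
  Z1: Z = 1/(jωC) = -j/(ω·C) = 0 - j3.768e+04 Ω
  Z2: Z = jωL = j·1.608e+04·0.0249 = 0 + j400.5 Ω
  Z3: Z = R = 4520 Ω
  Z4: Z = R = 38.2 Ω
  Z5: Z = R = 1430 Ω
Step 3 — Bridge requires nodal analysis (the Z5 bridge couples midpoints C and D, so the two paths cannot be reduced to a simple series/parallel combination). Setting node B to ground and injecting 1 A at node A, the 3-node admittance system at A, C, D solves to V_A = Z_AB = 4487 - j546.7 Ω = 4520∠-6.9° Ω.

Z = 4487 - j546.7 Ω = 4520∠-6.9° Ω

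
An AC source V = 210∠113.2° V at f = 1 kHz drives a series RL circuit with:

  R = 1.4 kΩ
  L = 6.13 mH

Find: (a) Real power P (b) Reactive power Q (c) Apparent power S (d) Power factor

Step 1 — Angular frequency: ω = 2π·f = 2π·1000 = 6283 rad/s.
Step 2 — Component impedances:
  R: Z = R = 1400 Ω
  L: Z = jωL = j·6283·0.00613 = 0 + j38.52 Ω
Step 3 — Series combination: Z_total = R + L = 1400 + j38.52 Ω = 1401∠1.6° Ω.
Step 4 — Source phasor: V = 210∠113.2° V = -82.73 + j193 V.
Step 5 — Current: I = V / Z = -0.05526 + j0.1394 A = 0.1499∠111.6° A.
Step 6 — Complex power: S = V·I* = 31.48 + j0.866 VA.
Step 7 — Real power: P = Re(S) = 31.48 W.
Step 8 — Reactive power: Q = Im(S) = 0.866 VAR.
Step 9 — Apparent power: |S| = 31.49 VA.
Step 10 — Power factor: PF = P/|S| = 0.9996 (lagging).

(a) P = 31.48 W  (b) Q = 0.866 VAR  (c) S = 31.49 VA  (d) PF = 0.9996 (lagging)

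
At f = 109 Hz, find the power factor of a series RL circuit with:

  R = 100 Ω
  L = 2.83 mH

Step 1 — Angular frequency: ω = 2π·f = 2π·109 = 684.9 rad/s.
Step 2 — Component impedances:
  R: Z = R = 100 Ω
  L: Z = jωL = j·684.9·0.00283 = 0 + j1.938 Ω
Step 3 — Series combination: Z_total = R + L = 100 + j1.938 Ω = 100∠1.1° Ω.
Step 4 — Power factor: PF = cos(φ) = Re(Z)/|Z| = 100/100.02 = 0.9998.
Step 5 — Type: Im(Z) = 1.938 ⇒ lagging (phase φ = 1.1°).

PF = 0.9998 (lagging, φ = 1.1°)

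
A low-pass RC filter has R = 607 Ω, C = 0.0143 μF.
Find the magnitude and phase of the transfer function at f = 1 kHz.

Step 1 — Angular frequency: ω = 2π·1000 = 6283 rad/s.
Step 2 — Transfer function: H(jω) = 1/(1 + jωRC).
Step 3 — Denominator: 1 + jωRC = 1 + j·6283·607·1.43e-08 = 1 + j0.05454.
Step 4 — H = 0.997 - j0.05438.
Step 5 — Magnitude: |H| = 0.9985 (-0.0 dB); phase: φ = -3.1°.

|H| = 0.9985 (-0.0 dB), φ = -3.1°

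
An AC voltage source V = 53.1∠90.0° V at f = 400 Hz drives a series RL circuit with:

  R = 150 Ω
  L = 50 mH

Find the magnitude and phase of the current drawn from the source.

Step 1 — Angular frequency: ω = 2π·f = 2π·400 = 2513 rad/s.
Step 2 — Component impedances:
  R: Z = R = 150 Ω
  L: Z = jωL = j·2513·0.05 = 0 + j125.7 Ω
Step 3 — Series combination: Z_total = R + L = 150 + j125.7 Ω = 195.7∠40.0° Ω.
Step 4 — Source phasor: V = 53.1∠90.0° V = 0 + j53.1 V.
Step 5 — Ohm's law: I = V / Z_total = (0 + j53.1) / (150 + j125.7) = 0.1743 + j0.208 A.
Step 6 — Convert to polar: |I| = 0.2714 A, ∠I = 50.0°.

I = 0.2714∠50.0° A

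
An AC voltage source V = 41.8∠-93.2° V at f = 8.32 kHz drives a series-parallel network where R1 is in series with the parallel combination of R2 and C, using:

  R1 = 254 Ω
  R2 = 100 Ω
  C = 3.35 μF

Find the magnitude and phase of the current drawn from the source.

Step 1 — Angular frequency: ω = 2π·f = 2π·8320 = 5.228e+04 rad/s.
Step 2 — Component impedances:
  R1: Z = R = 254 Ω
  R2: Z = R = 100 Ω
  C: Z = 1/(jωC) = -j/(ω·C) = 0 - j5.71 Ω
Step 3 — Parallel branch: R2 || C = 1/(1/R2 + 1/C) = 0.325 - j5.692 Ω.
Step 4 — Series with R1: Z_total = R1 + (R2 || C) = 254.3 - j5.692 Ω = 254.4∠-1.3° Ω.
Step 5 — Source phasor: V = 41.8∠-93.2° V = -2.333 - j41.73 V.
Step 6 — Ohm's law: I = V / Z_total = (-2.333 - j41.73) / (254.3 - j5.692) = -0.005499 - j0.1642 A.
Step 7 — Convert to polar: |I| = 0.1643 A, ∠I = -91.9°.

I = 0.1643∠-91.9° A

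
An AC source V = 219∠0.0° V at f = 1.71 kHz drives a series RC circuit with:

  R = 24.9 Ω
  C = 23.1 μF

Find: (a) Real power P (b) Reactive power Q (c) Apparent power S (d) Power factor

Step 1 — Angular frequency: ω = 2π·f = 2π·1710 = 1.074e+04 rad/s.
Step 2 — Component impedances:
  R: Z = R = 24.9 Ω
  C: Z = 1/(jωC) = -j/(ω·C) = 0 - j4.029 Ω
Step 3 — Series combination: Z_total = R + C = 24.9 - j4.029 Ω = 25.22∠-9.2° Ω.
Step 4 — Source phasor: V = 219∠0.0° V = 219 V.
Step 5 — Current: I = V / Z = 8.571 + j1.387 A = 8.682∠9.2° A.
Step 6 — Complex power: S = V·I* = 1877 - j303.7 VA.
Step 7 — Real power: P = Re(S) = 1877 W.
Step 8 — Reactive power: Q = Im(S) = -303.7 VAR.
Step 9 — Apparent power: |S| = 1901 VA.
Step 10 — Power factor: PF = P/|S| = 0.9872 (leading).

(a) P = 1877 W  (b) Q = -303.7 VAR  (c) S = 1901 VA  (d) PF = 0.9872 (leading)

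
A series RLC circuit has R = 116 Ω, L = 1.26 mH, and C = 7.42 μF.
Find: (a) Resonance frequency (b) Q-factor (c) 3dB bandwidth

Step 1 — Resonance: ω₀ = 1/√(LC) = 1/√(0.00126·7.42e-06) = 1.034e+04 rad/s.
Step 2 — f₀ = ω₀/(2π) = 1646 Hz.
Step 3 — Series Q: Q = ω₀L/R = 1.034e+04·0.00126/116 = 0.1123.
Step 4 — Bandwidth: Δω = ω₀/Q = 9.206e+04 rad/s; BW = Δω/(2π) = 1.465e+04 Hz.

(a) f₀ = 1646 Hz  (b) Q = 0.1123  (c) BW = 1.465e+04 Hz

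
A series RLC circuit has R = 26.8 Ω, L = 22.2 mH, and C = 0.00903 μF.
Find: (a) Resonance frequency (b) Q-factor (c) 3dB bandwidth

Step 1 — Resonance condition Im(Z)=0 gives ω₀ = 1/√(LC).
Step 2 — ω₀ = 1/√(0.0222·9.03e-09) = 7.063e+04 rad/s.
Step 3 — f₀ = ω₀/(2π) = 1.124e+04 Hz.
Step 4 — Series Q: Q = ω₀L/R = 7.063e+04·0.0222/26.8 = 58.51.
Step 5 — 3dB bandwidth: Δω = ω₀/Q = 1207 rad/s; BW = Δω/(2π) = 192.1 Hz.

(a) f₀ = 1.124e+04 Hz  (b) Q = 58.51  (c) BW = 192.1 Hz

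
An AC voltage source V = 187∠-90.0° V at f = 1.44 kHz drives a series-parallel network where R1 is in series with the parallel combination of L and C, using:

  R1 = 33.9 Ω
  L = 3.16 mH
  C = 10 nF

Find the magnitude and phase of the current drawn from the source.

Step 1 — Angular frequency: ω = 2π·f = 2π·1440 = 9048 rad/s.
Step 2 — Component impedances:
  R1: Z = R = 33.9 Ω
  L: Z = jωL = j·9048·0.00316 = 0 + j28.59 Ω
  C: Z = 1/(jωC) = -j/(ω·C) = 0 - j1.105e+04 Ω
Step 3 — Parallel branch: L || C = 1/(1/L + 1/C) = 0 + j28.67 Ω.
Step 4 — Series with R1: Z_total = R1 + (L || C) = 33.9 + j28.67 Ω = 44.39∠40.2° Ω.
Step 5 — Source phasor: V = 187∠-90.0° V = 0 - j187 V.
Step 6 — Ohm's law: I = V / Z_total = (0 - j187) / (33.9 + j28.67) = -2.72 - j3.216 A.
Step 7 — Convert to polar: |I| = 4.212 A, ∠I = -130.2°.

I = 4.212∠-130.2° A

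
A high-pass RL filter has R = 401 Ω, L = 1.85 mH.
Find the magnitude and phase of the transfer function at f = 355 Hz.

Step 1 — Angular frequency: ω = 2π·355 = 2231 rad/s.
Step 2 — Transfer function: H(jω) = jωL/(R + jωL).
Step 3 — Numerator jωL = j·4.126; denominator R + jωL = 401 + j4.126.
Step 4 — H = 0.0001059 + j0.01029.
Step 5 — Magnitude: |H| = 0.01029 (-39.8 dB); phase: φ = 89.4°.

|H| = 0.01029 (-39.8 dB), φ = 89.4°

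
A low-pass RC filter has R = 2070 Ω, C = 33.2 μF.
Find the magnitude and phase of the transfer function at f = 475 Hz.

Step 1 — Angular frequency: ω = 2π·475 = 2985 rad/s.
Step 2 — Transfer function: H(jω) = 1/(1 + jωRC).
Step 3 — Denominator: 1 + jωRC = 1 + j·2985·2070·3.32e-05 = 1 + j205.1.
Step 4 — H = 2.377e-05 - j0.004875.
Step 5 — Magnitude: |H| = 0.004875 (-46.2 dB); phase: φ = -89.7°.

|H| = 0.004875 (-46.2 dB), φ = -89.7°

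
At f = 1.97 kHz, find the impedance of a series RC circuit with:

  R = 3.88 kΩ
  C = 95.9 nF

Step 1 — Angular frequency: ω = 2π·f = 2π·1970 = 1.238e+04 rad/s.
Step 2 — Component impedances:
  R: Z = R = 3880 Ω
  C: Z = 1/(jωC) = -j/(ω·C) = 0 - j842.4 Ω
Step 3 — Series combination: Z_total = R + C = 3880 - j842.4 Ω = 3970∠-12.3° Ω.

Z = 3880 - j842.4 Ω = 3970∠-12.3° Ω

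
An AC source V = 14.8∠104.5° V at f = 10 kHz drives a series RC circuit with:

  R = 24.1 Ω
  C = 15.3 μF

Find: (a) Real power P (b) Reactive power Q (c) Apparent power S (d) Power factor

Step 1 — Angular frequency: ω = 2π·f = 2π·1e+04 = 6.283e+04 rad/s.
Step 2 — Component impedances:
  R: Z = R = 24.1 Ω
  C: Z = 1/(jωC) = -j/(ω·C) = 0 - j1.04 Ω
Step 3 — Series combination: Z_total = R + C = 24.1 - j1.04 Ω = 24.12∠-2.5° Ω.
Step 4 — Source phasor: V = 14.8∠104.5° V = -3.706 + j14.33 V.
Step 5 — Current: I = V / Z = -0.1791 + j0.5868 A = 0.6135∠107.0° A.
Step 6 — Complex power: S = V·I* = 9.072 - j0.3916 VA.
Step 7 — Real power: P = Re(S) = 9.072 W.
Step 8 — Reactive power: Q = Im(S) = -0.3916 VAR.
Step 9 — Apparent power: |S| = 9.08 VA.
Step 10 — Power factor: PF = P/|S| = 0.9991 (leading).

(a) P = 9.072 W  (b) Q = -0.3916 VAR  (c) S = 9.08 VA  (d) PF = 0.9991 (leading)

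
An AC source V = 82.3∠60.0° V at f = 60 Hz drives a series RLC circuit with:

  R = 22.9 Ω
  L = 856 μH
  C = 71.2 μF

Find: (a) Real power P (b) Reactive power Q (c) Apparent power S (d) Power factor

Step 1 — Angular frequency: ω = 2π·f = 2π·60 = 377 rad/s.
Step 2 — Component impedances:
  R: Z = R = 22.9 Ω
  L: Z = jωL = j·377·0.000856 = 0 + j0.3227 Ω
  C: Z = 1/(jωC) = -j/(ω·C) = 0 - j37.26 Ω
Step 3 — Series combination: Z_total = R + L + C = 22.9 - j36.93 Ω = 43.46∠-58.2° Ω.
Step 4 — Source phasor: V = 82.3∠60.0° V = 41.15 + j71.27 V.
Step 5 — Current: I = V / Z = -0.8949 + j1.669 A = 1.894∠118.2° A.
Step 6 — Complex power: S = V·I* = 82.14 - j132.5 VA.
Step 7 — Real power: P = Re(S) = 82.14 W.
Step 8 — Reactive power: Q = Im(S) = -132.5 VAR.
Step 9 — Apparent power: |S| = 155.9 VA.
Step 10 — Power factor: PF = P/|S| = 0.527 (leading).

(a) P = 82.14 W  (b) Q = -132.5 VAR  (c) S = 155.9 VA  (d) PF = 0.527 (leading)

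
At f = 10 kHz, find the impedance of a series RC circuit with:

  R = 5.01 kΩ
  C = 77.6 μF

Step 1 — Angular frequency: ω = 2π·f = 2π·1e+04 = 6.283e+04 rad/s.
Step 2 — Component impedances:
  R: Z = R = 5010 Ω
  C: Z = 1/(jωC) = -j/(ω·C) = 0 - j0.2051 Ω
Step 3 — Series combination: Z_total = R + C = 5010 - j0.2051 Ω = 5010∠-0.0° Ω.

Z = 5010 - j0.2051 Ω = 5010∠-0.0° Ω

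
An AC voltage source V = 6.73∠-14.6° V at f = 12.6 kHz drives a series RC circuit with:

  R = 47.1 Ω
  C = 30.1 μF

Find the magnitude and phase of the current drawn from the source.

Step 1 — Angular frequency: ω = 2π·f = 2π·1.26e+04 = 7.917e+04 rad/s.
Step 2 — Component impedances:
  R: Z = R = 47.1 Ω
  C: Z = 1/(jωC) = -j/(ω·C) = 0 - j0.4196 Ω
Step 3 — Series combination: Z_total = R + C = 47.1 - j0.4196 Ω = 47.1∠-0.5° Ω.
Step 4 — Source phasor: V = 6.73∠-14.6° V = 6.513 - j1.696 V.
Step 5 — Ohm's law: I = V / Z_total = (6.513 - j1.696) / (47.1 - j0.4196) = 0.1386 - j0.03478 A.
Step 6 — Convert to polar: |I| = 0.1429 A, ∠I = -14.1°.

I = 0.1429∠-14.1° A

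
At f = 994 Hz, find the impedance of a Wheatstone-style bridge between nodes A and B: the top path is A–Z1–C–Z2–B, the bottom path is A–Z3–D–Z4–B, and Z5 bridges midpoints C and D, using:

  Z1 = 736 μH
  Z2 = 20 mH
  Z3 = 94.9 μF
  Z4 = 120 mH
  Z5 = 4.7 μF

Step 1 — Angular frequency: ω = 2π·f = 2π·994 = 6245 rad/s.
Step 2 — Component impedances:
  Z1: Z = jωL = j·6245·0.000736 = 0 + j4.597 Ω
  Z2: Z = jωL = j·6245·0.02 = 0 + j124.9 Ω
  Z3: Z = 1/(jωC) = -j/(ω·C) = 0 - j1.687 Ω
  Z4: Z = jωL = j·6245·0.12 = 0 + j749.5 Ω
  Z5: Z = 1/(jωC) = -j/(ω·C) = 0 - j34.07 Ω
Step 3 — Bridge requires nodal analysis (the Z5 bridge couples midpoints C and D, so the two paths cannot be reduced to a simple series/parallel combination). Setting node B to ground and injecting 1 A at node A, the 3-node admittance system at A, C, D solves to V_A = Z_AB = 0 + j110.9 Ω = 110.9∠90.0° Ω.

Z = 0 + j110.9 Ω = 110.9∠90.0° Ω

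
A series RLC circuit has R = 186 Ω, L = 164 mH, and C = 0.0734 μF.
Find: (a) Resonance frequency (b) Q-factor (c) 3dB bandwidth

Step 1 — Resonance: ω₀ = 1/√(LC) = 1/√(0.164·7.34e-08) = 9114 rad/s.
Step 2 — f₀ = ω₀/(2π) = 1451 Hz.
Step 3 — Series Q: Q = ω₀L/R = 9114·0.164/186 = 8.036.
Step 4 — Bandwidth: Δω = ω₀/Q = 1134 rad/s; BW = Δω/(2π) = 180.5 Hz.

(a) f₀ = 1451 Hz  (b) Q = 8.036  (c) BW = 180.5 Hz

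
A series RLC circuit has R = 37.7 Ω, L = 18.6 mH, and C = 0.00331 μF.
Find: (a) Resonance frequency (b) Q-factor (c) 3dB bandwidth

Step 1 — Resonance: ω₀ = 1/√(LC) = 1/√(0.0186·3.31e-09) = 1.274e+05 rad/s.
Step 2 — f₀ = ω₀/(2π) = 2.028e+04 Hz.
Step 3 — Series Q: Q = ω₀L/R = 1.274e+05·0.0186/37.7 = 62.88.
Step 4 — Bandwidth: Δω = ω₀/Q = 2027 rad/s; BW = Δω/(2π) = 322.6 Hz.

(a) f₀ = 2.028e+04 Hz  (b) Q = 62.88  (c) BW = 322.6 Hz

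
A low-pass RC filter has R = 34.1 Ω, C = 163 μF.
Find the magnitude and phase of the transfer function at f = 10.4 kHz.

Step 1 — Angular frequency: ω = 2π·1.04e+04 = 6.535e+04 rad/s.
Step 2 — Transfer function: H(jω) = 1/(1 + jωRC).
Step 3 — Denominator: 1 + jωRC = 1 + j·6.535e+04·34.1·0.000163 = 1 + j363.2.
Step 4 — H = 7.58e-06 - j0.002753.
Step 5 — Magnitude: |H| = 0.002753 (-51.2 dB); phase: φ = -89.8°.

|H| = 0.002753 (-51.2 dB), φ = -89.8°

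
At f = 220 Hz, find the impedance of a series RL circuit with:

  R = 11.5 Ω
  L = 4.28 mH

Step 1 — Angular frequency: ω = 2π·f = 2π·220 = 1382 rad/s.
Step 2 — Component impedances:
  R: Z = R = 11.5 Ω
  L: Z = jωL = j·1382·0.00428 = 0 + j5.916 Ω
Step 3 — Series combination: Z_total = R + L = 11.5 + j5.916 Ω = 12.93∠27.2° Ω.

Z = 11.5 + j5.916 Ω = 12.93∠27.2° Ω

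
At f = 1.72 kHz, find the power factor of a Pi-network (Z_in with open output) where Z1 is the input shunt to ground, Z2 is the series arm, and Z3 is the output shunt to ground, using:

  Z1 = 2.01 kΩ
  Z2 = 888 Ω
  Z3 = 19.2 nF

Step 1 — Angular frequency: ω = 2π·f = 2π·1720 = 1.081e+04 rad/s.
Step 2 — Component impedances:
  Z1: Z = R = 2010 Ω
  Z2: Z = R = 888 Ω
  Z3: Z = 1/(jωC) = -j/(ω·C) = 0 - j4819 Ω
Step 3 — With open output, the series arm Z2 and the output shunt Z3 appear in series to ground: Z2 + Z3 = 888 - j4819 Ω.
Step 4 — Parallel with input shunt Z1: Z_in = Z1 || (Z2 + Z3) = 1640 - j615.7 Ω = 1752∠-20.6° Ω.
Step 5 — Power factor: PF = cos(φ) = Re(Z)/|Z| = 1639.8/1751.6 = 0.9362.
Step 6 — Type: Im(Z) = -615.7 ⇒ leading (phase φ = -20.6°).

PF = 0.9362 (leading, φ = -20.6°)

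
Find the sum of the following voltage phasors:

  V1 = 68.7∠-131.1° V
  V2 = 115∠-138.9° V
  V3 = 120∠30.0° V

Step 1 — Convert each phasor to rectangular form:
  V1 = 68.7·(cos(-131.1°) + j·sin(-131.1°)) = -45.16 - j51.77 V
  V2 = 115·(cos(-138.9°) + j·sin(-138.9°)) = -86.66 - j75.6 V
  V3 = 120·(cos(30.0°) + j·sin(30.0°)) = 103.9 + j60 V
Step 2 — Sum components: V_total = -27.9 - j67.37 V.
Step 3 — Convert to polar: |V_total| = 72.92 V, ∠V_total = -112.5°.

V_total = 72.92∠-112.5° V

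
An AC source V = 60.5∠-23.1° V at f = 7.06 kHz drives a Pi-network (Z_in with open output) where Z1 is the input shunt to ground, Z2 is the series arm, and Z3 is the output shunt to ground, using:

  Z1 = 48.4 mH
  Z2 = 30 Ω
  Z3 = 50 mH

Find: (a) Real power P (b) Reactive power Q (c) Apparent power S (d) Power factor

Step 1 — Angular frequency: ω = 2π·f = 2π·7060 = 4.436e+04 rad/s.
Step 2 — Component impedances:
  Z1: Z = jωL = j·4.436e+04·0.0484 = 0 + j2147 Ω
  Z2: Z = R = 30 Ω
  Z3: Z = jωL = j·4.436e+04·0.05 = 0 + j2218 Ω
Step 3 — With open output, the series arm Z2 and the output shunt Z3 appear in series to ground: Z2 + Z3 = 30 + j2218 Ω.
Step 4 — Parallel with input shunt Z1: Z_in = Z1 || (Z2 + Z3) = 7.258 + j1091 Ω = 1091∠89.6° Ω.
Step 5 — Source phasor: V = 60.5∠-23.1° V = 55.65 - j23.74 V.
Step 6 — Current: I = V / Z = -0.02142 - j0.05115 A = 0.05545∠-112.7° A.
Step 7 — Complex power: S = V·I* = 0.02232 + j3.355 VA.
Step 8 — Real power: P = Re(S) = 0.02232 W.
Step 9 — Reactive power: Q = Im(S) = 3.355 VAR.
Step 10 — Apparent power: |S| = 3.355 VA.
Step 11 — Power factor: PF = P/|S| = 0.006652 (lagging).

(a) P = 0.02232 W  (b) Q = 3.355 VAR  (c) S = 3.355 VA  (d) PF = 0.006652 (lagging)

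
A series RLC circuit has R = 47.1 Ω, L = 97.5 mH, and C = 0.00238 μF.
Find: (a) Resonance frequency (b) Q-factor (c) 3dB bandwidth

Step 1 — Resonance: ω₀ = 1/√(LC) = 1/√(0.0975·2.38e-09) = 6.565e+04 rad/s.
Step 2 — f₀ = ω₀/(2π) = 1.045e+04 Hz.
Step 3 — Series Q: Q = ω₀L/R = 6.565e+04·0.0975/47.1 = 135.9.
Step 4 — Bandwidth: Δω = ω₀/Q = 483.1 rad/s; BW = Δω/(2π) = 76.88 Hz.

(a) f₀ = 1.045e+04 Hz  (b) Q = 135.9  (c) BW = 76.88 Hz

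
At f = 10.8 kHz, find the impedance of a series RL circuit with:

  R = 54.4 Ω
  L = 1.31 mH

Step 1 — Angular frequency: ω = 2π·f = 2π·1.08e+04 = 6.786e+04 rad/s.
Step 2 — Component impedances:
  R: Z = R = 54.4 Ω
  L: Z = jωL = j·6.786e+04·0.00131 = 0 + j88.89 Ω
Step 3 — Series combination: Z_total = R + L = 54.4 + j88.89 Ω = 104.2∠58.5° Ω.

Z = 54.4 + j88.89 Ω = 104.2∠58.5° Ω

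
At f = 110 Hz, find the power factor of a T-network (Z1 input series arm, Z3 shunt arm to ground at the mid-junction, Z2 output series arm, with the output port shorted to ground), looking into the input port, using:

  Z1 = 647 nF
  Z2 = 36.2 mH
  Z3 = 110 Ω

Step 1 — Angular frequency: ω = 2π·f = 2π·110 = 691.2 rad/s.
Step 2 — Component impedances:
  Z1: Z = 1/(jωC) = -j/(ω·C) = 0 - j2236 Ω
  Z2: Z = jωL = j·691.2·0.0362 = 0 + j25.02 Ω
  Z3: Z = R = 110 Ω
Step 3 — With the output port shorted to ground, the output series arm Z2 runs from the junction to ground; the shunt arm Z3 also runs from the junction to ground. They appear in parallel: Z3 || Z2 = 5.411 + j23.79 Ω.
Step 4 — Series with input arm Z1: Z_in = Z1 + (Z3 || Z2) = 5.411 - j2212 Ω = 2212∠-89.9° Ω.
Step 5 — Power factor: PF = cos(φ) = Re(Z)/|Z| = 5.411/2212 = 0.002446.
Step 6 — Type: Im(Z) = -2212 ⇒ leading (phase φ = -89.9°).

PF = 0.002446 (leading, φ = -89.9°)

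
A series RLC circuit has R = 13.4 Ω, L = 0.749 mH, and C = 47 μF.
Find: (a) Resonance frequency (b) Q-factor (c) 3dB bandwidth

Step 1 — Resonance condition Im(Z)=0 gives ω₀ = 1/√(LC).
Step 2 — ω₀ = 1/√(0.000749·4.7e-05) = 5330 rad/s.
Step 3 — f₀ = ω₀/(2π) = 848.3 Hz.
Step 4 — Series Q: Q = ω₀L/R = 5330·0.000749/13.4 = 0.2979.
Step 5 — 3dB bandwidth: Δω = ω₀/Q = 1.789e+04 rad/s; BW = Δω/(2π) = 2847 Hz.

(a) f₀ = 848.3 Hz  (b) Q = 0.2979  (c) BW = 2847 Hz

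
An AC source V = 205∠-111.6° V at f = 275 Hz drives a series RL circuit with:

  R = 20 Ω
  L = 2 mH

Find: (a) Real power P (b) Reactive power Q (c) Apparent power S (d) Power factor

Step 1 — Angular frequency: ω = 2π·f = 2π·275 = 1728 rad/s.
Step 2 — Component impedances:
  R: Z = R = 20 Ω
  L: Z = jωL = j·1728·0.002 = 0 + j3.456 Ω
Step 3 — Series combination: Z_total = R + L = 20 + j3.456 Ω = 20.3∠9.8° Ω.
Step 4 — Source phasor: V = 205∠-111.6° V = -75.47 - j190.6 V.
Step 5 — Current: I = V / Z = -5.263 - j8.621 A = 10.1∠-121.4° A.
Step 6 — Complex power: S = V·I* = 2040 + j352.5 VA.
Step 7 — Real power: P = Re(S) = 2040 W.
Step 8 — Reactive power: Q = Im(S) = 352.5 VAR.
Step 9 — Apparent power: |S| = 2071 VA.
Step 10 — Power factor: PF = P/|S| = 0.9854 (lagging).

(a) P = 2040 W  (b) Q = 352.5 VAR  (c) S = 2071 VA  (d) PF = 0.9854 (lagging)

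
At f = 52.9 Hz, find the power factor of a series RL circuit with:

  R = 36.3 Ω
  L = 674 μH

Step 1 — Angular frequency: ω = 2π·f = 2π·52.9 = 332.4 rad/s.
Step 2 — Component impedances:
  R: Z = R = 36.3 Ω
  L: Z = jωL = j·332.4·0.000674 = 0 + j0.224 Ω
Step 3 — Series combination: Z_total = R + L = 36.3 + j0.224 Ω = 36.3∠0.4° Ω.
Step 4 — Power factor: PF = cos(φ) = Re(Z)/|Z| = 36.3/36.3 = 1.
Step 5 — Type: Im(Z) = 0.224 ⇒ lagging (phase φ = 0.4°).

PF = 1 (lagging, φ = 0.4°)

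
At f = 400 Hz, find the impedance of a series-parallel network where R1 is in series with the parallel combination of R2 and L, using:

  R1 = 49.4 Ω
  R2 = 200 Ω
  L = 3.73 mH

Step 1 — Angular frequency: ω = 2π·f = 2π·400 = 2513 rad/s.
Step 2 — Component impedances:
  R1: Z = R = 49.4 Ω
  R2: Z = R = 200 Ω
  L: Z = jωL = j·2513·0.00373 = 0 + j9.375 Ω
Step 3 — Parallel branch: R2 || L = 1/(1/R2 + 1/L) = 0.4384 + j9.354 Ω.
Step 4 — Series with R1: Z_total = R1 + (R2 || L) = 49.84 + j9.354 Ω = 50.71∠10.6° Ω.

Z = 49.84 + j9.354 Ω = 50.71∠10.6° Ω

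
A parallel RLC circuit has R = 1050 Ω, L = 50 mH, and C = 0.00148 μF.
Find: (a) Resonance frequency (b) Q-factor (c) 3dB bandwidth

Step 1 — Resonance: ω₀ = 1/√(LC) = 1/√(0.05·1.48e-09) = 1.162e+05 rad/s.
Step 2 — f₀ = ω₀/(2π) = 1.85e+04 Hz.
Step 3 — Parallel Q: Q = R/(ω₀L) = 1050/(1.162e+05·0.05) = 0.1806.
Step 4 — Bandwidth: Δω = ω₀/Q = 6.435e+05 rad/s; BW = Δω/(2π) = 1.024e+05 Hz.

(a) f₀ = 1.85e+04 Hz  (b) Q = 0.1806  (c) BW = 1.024e+05 Hz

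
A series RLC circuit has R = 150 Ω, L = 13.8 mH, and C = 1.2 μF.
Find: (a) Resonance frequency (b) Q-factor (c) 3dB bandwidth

Step 1 — Resonance condition Im(Z)=0 gives ω₀ = 1/√(LC).
Step 2 — ω₀ = 1/√(0.0138·1.2e-06) = 7771 rad/s.
Step 3 — f₀ = ω₀/(2π) = 1237 Hz.
Step 4 — Series Q: Q = ω₀L/R = 7771·0.0138/150 = 0.7149.
Step 5 — 3dB bandwidth: Δω = ω₀/Q = 1.087e+04 rad/s; BW = Δω/(2π) = 1730 Hz.

(a) f₀ = 1237 Hz  (b) Q = 0.7149  (c) BW = 1730 Hz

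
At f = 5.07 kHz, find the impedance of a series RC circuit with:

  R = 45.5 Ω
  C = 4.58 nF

Step 1 — Angular frequency: ω = 2π·f = 2π·5070 = 3.186e+04 rad/s.
Step 2 — Component impedances:
  R: Z = R = 45.5 Ω
  C: Z = 1/(jωC) = -j/(ω·C) = 0 - j6854 Ω
Step 3 — Series combination: Z_total = R + C = 45.5 - j6854 Ω = 6854∠-89.6° Ω.

Z = 45.5 - j6854 Ω = 6854∠-89.6° Ω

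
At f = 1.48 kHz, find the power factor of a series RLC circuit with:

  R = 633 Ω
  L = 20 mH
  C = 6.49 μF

Step 1 — Angular frequency: ω = 2π·f = 2π·1480 = 9299 rad/s.
Step 2 — Component impedances:
  R: Z = R = 633 Ω
  L: Z = jωL = j·9299·0.02 = 0 + j186 Ω
  C: Z = 1/(jωC) = -j/(ω·C) = 0 - j16.57 Ω
Step 3 — Series combination: Z_total = R + L + C = 633 + j169.4 Ω = 655.3∠15.0° Ω.
Step 4 — Power factor: PF = cos(φ) = Re(Z)/|Z| = 633/655.3 = 0.966.
Step 5 — Type: Im(Z) = 169.4 ⇒ lagging (phase φ = 15.0°).

PF = 0.966 (lagging, φ = 15.0°)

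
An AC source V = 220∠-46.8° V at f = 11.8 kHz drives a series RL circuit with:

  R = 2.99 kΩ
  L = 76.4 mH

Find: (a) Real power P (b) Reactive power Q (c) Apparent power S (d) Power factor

Step 1 — Angular frequency: ω = 2π·f = 2π·1.18e+04 = 7.414e+04 rad/s.
Step 2 — Component impedances:
  R: Z = R = 2990 Ω
  L: Z = jωL = j·7.414e+04·0.0764 = 0 + j5664 Ω
Step 3 — Series combination: Z_total = R + L = 2990 + j5664 Ω = 6405∠62.2° Ω.
Step 4 — Source phasor: V = 220∠-46.8° V = 150.6 - j160.4 V.
Step 5 — Current: I = V / Z = -0.01117 - j0.03248 A = 0.03435∠-109.0° A.
Step 6 — Complex power: S = V·I* = 3.527 + j6.683 VA.
Step 7 — Real power: P = Re(S) = 3.527 W.
Step 8 — Reactive power: Q = Im(S) = 6.683 VAR.
Step 9 — Apparent power: |S| = 7.556 VA.
Step 10 — Power factor: PF = P/|S| = 0.4668 (lagging).

(a) P = 3.527 W  (b) Q = 6.683 VAR  (c) S = 7.556 VA  (d) PF = 0.4668 (lagging)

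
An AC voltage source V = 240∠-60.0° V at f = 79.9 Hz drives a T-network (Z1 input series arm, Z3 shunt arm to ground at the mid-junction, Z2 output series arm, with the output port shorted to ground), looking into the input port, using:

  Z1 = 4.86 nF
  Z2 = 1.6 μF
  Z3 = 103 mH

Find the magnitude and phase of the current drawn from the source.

Step 1 — Angular frequency: ω = 2π·f = 2π·79.9 = 502 rad/s.
Step 2 — Component impedances:
  Z1: Z = 1/(jωC) = -j/(ω·C) = 0 - j4.099e+05 Ω
  Z2: Z = 1/(jωC) = -j/(ω·C) = 0 - j1245 Ω
  Z3: Z = jωL = j·502·0.103 = 0 + j51.71 Ω
Step 3 — With the output port shorted to ground, the output series arm Z2 runs from the junction to ground; the shunt arm Z3 also runs from the junction to ground. They appear in parallel: Z3 || Z2 = 0 + j53.95 Ω.
Step 4 — Series with input arm Z1: Z_in = Z1 + (Z3 || Z2) = 0 - j4.098e+05 Ω = 4.098e+05∠-90.0° Ω.
Step 5 — Source phasor: V = 240∠-60.0° V = 120 - j207.8 V.
Step 6 — Ohm's law: I = V / Z_total = (120 - j207.8) / (0 - j4.098e+05) = 0.0005072 + j0.0002928 A.
Step 7 — Convert to polar: |I| = 0.0005856 A, ∠I = 30.0°.

I = 0.0005856∠30.0° A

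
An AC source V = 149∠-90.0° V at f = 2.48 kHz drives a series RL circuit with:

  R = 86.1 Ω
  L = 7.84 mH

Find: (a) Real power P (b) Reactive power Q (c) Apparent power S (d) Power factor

Step 1 — Angular frequency: ω = 2π·f = 2π·2480 = 1.558e+04 rad/s.
Step 2 — Component impedances:
  R: Z = R = 86.1 Ω
  L: Z = jωL = j·1.558e+04·0.00784 = 0 + j122.2 Ω
Step 3 — Series combination: Z_total = R + L = 86.1 + j122.2 Ω = 149.5∠54.8° Ω.
Step 4 — Source phasor: V = 149∠-90.0° V = 0 - j149 V.
Step 5 — Current: I = V / Z = -0.8149 - j0.5743 A = 0.9969∠-144.8° A.
Step 6 — Complex power: S = V·I* = 85.57 + j121.4 VA.
Step 7 — Real power: P = Re(S) = 85.57 W.
Step 8 — Reactive power: Q = Im(S) = 121.4 VAR.
Step 9 — Apparent power: |S| = 148.5 VA.
Step 10 — Power factor: PF = P/|S| = 0.5761 (lagging).

(a) P = 85.57 W  (b) Q = 121.4 VAR  (c) S = 148.5 VA  (d) PF = 0.5761 (lagging)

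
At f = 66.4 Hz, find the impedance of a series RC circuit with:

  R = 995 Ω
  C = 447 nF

Step 1 — Angular frequency: ω = 2π·f = 2π·66.4 = 417.2 rad/s.
Step 2 — Component impedances:
  R: Z = R = 995 Ω
  C: Z = 1/(jωC) = -j/(ω·C) = 0 - j5362 Ω
Step 3 — Series combination: Z_total = R + C = 995 - j5362 Ω = 5454∠-79.5° Ω.

Z = 995 - j5362 Ω = 5454∠-79.5° Ω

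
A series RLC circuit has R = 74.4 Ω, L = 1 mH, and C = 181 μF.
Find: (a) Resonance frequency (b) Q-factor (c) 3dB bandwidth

Step 1 — Resonance: ω₀ = 1/√(LC) = 1/√(0.001·0.000181) = 2351 rad/s.
Step 2 — f₀ = ω₀/(2π) = 374.1 Hz.
Step 3 — Series Q: Q = ω₀L/R = 2351·0.001/74.4 = 0.03159.
Step 4 — Bandwidth: Δω = ω₀/Q = 7.44e+04 rad/s; BW = Δω/(2π) = 1.184e+04 Hz.

(a) f₀ = 374.1 Hz  (b) Q = 0.03159  (c) BW = 1.184e+04 Hz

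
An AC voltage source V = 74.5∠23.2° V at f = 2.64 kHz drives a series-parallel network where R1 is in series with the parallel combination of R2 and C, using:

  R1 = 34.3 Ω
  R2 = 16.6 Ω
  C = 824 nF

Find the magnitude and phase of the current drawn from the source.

Step 1 — Angular frequency: ω = 2π·f = 2π·2640 = 1.659e+04 rad/s.
Step 2 — Component impedances:
  R1: Z = R = 34.3 Ω
  R2: Z = R = 16.6 Ω
  C: Z = 1/(jωC) = -j/(ω·C) = 0 - j73.16 Ω
Step 3 — Parallel branch: R2 || C = 1/(1/R2 + 1/C) = 15.79 - j3.582 Ω.
Step 4 — Series with R1: Z_total = R1 + (R2 || C) = 50.09 - j3.582 Ω = 50.22∠-4.1° Ω.
Step 5 — Source phasor: V = 74.5∠23.2° V = 68.48 + j29.35 V.
Step 6 — Ohm's law: I = V / Z_total = (68.48 + j29.35) / (50.09 - j3.582) = 1.318 + j0.6802 A.
Step 7 — Convert to polar: |I| = 1.484 A, ∠I = 27.3°.

I = 1.484∠27.3° A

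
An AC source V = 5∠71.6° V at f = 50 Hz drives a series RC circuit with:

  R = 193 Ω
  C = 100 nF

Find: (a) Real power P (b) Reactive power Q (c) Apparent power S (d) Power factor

Step 1 — Angular frequency: ω = 2π·f = 2π·50 = 314.2 rad/s.
Step 2 — Component impedances:
  R: Z = R = 193 Ω
  C: Z = 1/(jωC) = -j/(ω·C) = 0 - j3.183e+04 Ω
Step 3 — Series combination: Z_total = R + C = 193 - j3.183e+04 Ω = 3.183e+04∠-89.7° Ω.
Step 4 — Source phasor: V = 5∠71.6° V = 1.578 + j4.744 V.
Step 5 — Current: I = V / Z = -0.0001487 + j5.048e-05 A = 0.0001571∠161.3° A.
Step 6 — Complex power: S = V·I* = 4.762e-06 - j0.0007854 VA.
Step 7 — Real power: P = Re(S) = 4.762e-06 W.
Step 8 — Reactive power: Q = Im(S) = -0.0007854 VAR.
Step 9 — Apparent power: |S| = 0.0007854 VA.
Step 10 — Power factor: PF = P/|S| = 0.006063 (leading).

(a) P = 4.762e-06 W  (b) Q = -0.0007854 VAR  (c) S = 0.0007854 VA  (d) PF = 0.006063 (leading)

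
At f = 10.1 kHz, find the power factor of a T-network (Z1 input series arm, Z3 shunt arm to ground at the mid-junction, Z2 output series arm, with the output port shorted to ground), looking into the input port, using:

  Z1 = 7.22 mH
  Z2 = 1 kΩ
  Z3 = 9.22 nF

Step 1 — Angular frequency: ω = 2π·f = 2π·1.01e+04 = 6.346e+04 rad/s.
Step 2 — Component impedances:
  Z1: Z = jωL = j·6.346e+04·0.00722 = 0 + j458.2 Ω
  Z2: Z = R = 1000 Ω
  Z3: Z = 1/(jωC) = -j/(ω·C) = 0 - j1709 Ω
Step 3 — With the output port shorted to ground, the output series arm Z2 runs from the junction to ground; the shunt arm Z3 also runs from the junction to ground. They appear in parallel: Z3 || Z2 = 745 - j435.9 Ω.
Step 4 — Series with input arm Z1: Z_in = Z1 + (Z3 || Z2) = 745 + j22.3 Ω = 745.3∠1.7° Ω.
Step 5 — Power factor: PF = cos(φ) = Re(Z)/|Z| = 745/745.3 = 0.9996.
Step 6 — Type: Im(Z) = 22.3 ⇒ lagging (phase φ = 1.7°).

PF = 0.9996 (lagging, φ = 1.7°)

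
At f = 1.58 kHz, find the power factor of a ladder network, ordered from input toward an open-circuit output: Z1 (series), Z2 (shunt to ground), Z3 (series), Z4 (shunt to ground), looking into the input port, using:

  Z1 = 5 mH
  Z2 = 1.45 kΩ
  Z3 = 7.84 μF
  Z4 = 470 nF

Step 1 — Angular frequency: ω = 2π·f = 2π·1580 = 9927 rad/s.
Step 2 — Component impedances:
  Z1: Z = jωL = j·9927·0.005 = 0 + j49.64 Ω
  Z2: Z = R = 1450 Ω
  Z3: Z = 1/(jωC) = -j/(ω·C) = 0 - j12.85 Ω
  Z4: Z = 1/(jωC) = -j/(ω·C) = 0 - j214.3 Ω
Step 3 — Ladder network (open output): work backward from the far end, alternating series and parallel combinations. Z_in = 34.74 - j172.1 Ω = 175.6∠-78.6° Ω.
Step 4 — Power factor: PF = cos(φ) = Re(Z)/|Z| = 34.738/175.56 = 0.1979.
Step 5 — Type: Im(Z) = -172.1 ⇒ leading (phase φ = -78.6°).

PF = 0.1979 (leading, φ = -78.6°)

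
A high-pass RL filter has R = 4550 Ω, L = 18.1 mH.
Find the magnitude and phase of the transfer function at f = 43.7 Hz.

Step 1 — Angular frequency: ω = 2π·43.7 = 274.6 rad/s.
Step 2 — Transfer function: H(jω) = jωL/(R + jωL).
Step 3 — Numerator jωL = j·4.97; denominator R + jωL = 4550 + j4.97.
Step 4 — H = 1.193e-06 + j0.001092.
Step 5 — Magnitude: |H| = 0.001092 (-59.2 dB); phase: φ = 89.9°.

|H| = 0.001092 (-59.2 dB), φ = 89.9°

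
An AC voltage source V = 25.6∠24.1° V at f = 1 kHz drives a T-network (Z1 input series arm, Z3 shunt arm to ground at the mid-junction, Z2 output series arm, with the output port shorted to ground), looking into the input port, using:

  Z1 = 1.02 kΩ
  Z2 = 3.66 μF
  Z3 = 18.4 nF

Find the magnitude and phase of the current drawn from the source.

Step 1 — Angular frequency: ω = 2π·f = 2π·1000 = 6283 rad/s.
Step 2 — Component impedances:
  Z1: Z = R = 1020 Ω
  Z2: Z = 1/(jωC) = -j/(ω·C) = 0 - j43.48 Ω
  Z3: Z = 1/(jωC) = -j/(ω·C) = 0 - j8650 Ω
Step 3 — With the output port shorted to ground, the output series arm Z2 runs from the junction to ground; the shunt arm Z3 also runs from the junction to ground. They appear in parallel: Z3 || Z2 = 0 - j43.27 Ω.
Step 4 — Series with input arm Z1: Z_in = Z1 + (Z3 || Z2) = 1020 - j43.27 Ω = 1021∠-2.4° Ω.
Step 5 — Source phasor: V = 25.6∠24.1° V = 23.37 + j10.45 V.
Step 6 — Ohm's law: I = V / Z_total = (23.37 + j10.45) / (1020 - j43.27) = 0.02244 + j0.0112 A.
Step 7 — Convert to polar: |I| = 0.02508 A, ∠I = 26.5°.

I = 0.02508∠26.5° A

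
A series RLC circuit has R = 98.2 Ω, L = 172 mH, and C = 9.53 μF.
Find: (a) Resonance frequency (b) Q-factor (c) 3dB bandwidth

Step 1 — Resonance: ω₀ = 1/√(LC) = 1/√(0.172·9.53e-06) = 781.1 rad/s.
Step 2 — f₀ = ω₀/(2π) = 124.3 Hz.
Step 3 — Series Q: Q = ω₀L/R = 781.1·0.172/98.2 = 1.368.
Step 4 — Bandwidth: Δω = ω₀/Q = 570.9 rad/s; BW = Δω/(2π) = 90.87 Hz.

(a) f₀ = 124.3 Hz  (b) Q = 1.368  (c) BW = 90.87 Hz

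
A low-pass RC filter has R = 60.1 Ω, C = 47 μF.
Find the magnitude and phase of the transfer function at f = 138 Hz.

Step 1 — Angular frequency: ω = 2π·138 = 867.1 rad/s.
Step 2 — Transfer function: H(jω) = 1/(1 + jωRC).
Step 3 — Denominator: 1 + jωRC = 1 + j·867.1·60.1·4.7e-05 = 1 + j2.449.
Step 4 — H = 0.1429 - j0.35.
Step 5 — Magnitude: |H| = 0.378 (-8.5 dB); phase: φ = -67.8°.

|H| = 0.378 (-8.5 dB), φ = -67.8°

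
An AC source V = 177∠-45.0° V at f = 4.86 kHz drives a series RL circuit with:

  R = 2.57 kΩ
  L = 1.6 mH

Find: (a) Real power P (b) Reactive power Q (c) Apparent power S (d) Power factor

Step 1 — Angular frequency: ω = 2π·f = 2π·4860 = 3.054e+04 rad/s.
Step 2 — Component impedances:
  R: Z = R = 2570 Ω
  L: Z = jωL = j·3.054e+04·0.0016 = 0 + j48.86 Ω
Step 3 — Series combination: Z_total = R + L = 2570 + j48.86 Ω = 2570∠1.1° Ω.
Step 4 — Source phasor: V = 177∠-45.0° V = 125.2 - j125.2 V.
Step 5 — Current: I = V / Z = 0.04776 - j0.04961 A = 0.06886∠-46.1° A.
Step 6 — Complex power: S = V·I* = 12.19 + j0.2317 VA.
Step 7 — Real power: P = Re(S) = 12.19 W.
Step 8 — Reactive power: Q = Im(S) = 0.2317 VAR.
Step 9 — Apparent power: |S| = 12.19 VA.
Step 10 — Power factor: PF = P/|S| = 0.9998 (lagging).

(a) P = 12.19 W  (b) Q = 0.2317 VAR  (c) S = 12.19 VA  (d) PF = 0.9998 (lagging)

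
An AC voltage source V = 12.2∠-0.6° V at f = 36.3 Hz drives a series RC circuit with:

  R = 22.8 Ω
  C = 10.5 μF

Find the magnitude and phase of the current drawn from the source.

Step 1 — Angular frequency: ω = 2π·f = 2π·36.3 = 228.1 rad/s.
Step 2 — Component impedances:
  R: Z = R = 22.8 Ω
  C: Z = 1/(jωC) = -j/(ω·C) = 0 - j417.6 Ω
Step 3 — Series combination: Z_total = R + C = 22.8 - j417.6 Ω = 418.2∠-86.9° Ω.
Step 4 — Source phasor: V = 12.2∠-0.6° V = 12.2 - j0.1278 V.
Step 5 — Ohm's law: I = V / Z_total = (12.2 - j0.1278) / (22.8 - j417.6) = 0.001896 + j0.02911 A.
Step 6 — Convert to polar: |I| = 0.02917 A, ∠I = 86.3°.

I = 0.02917∠86.3° A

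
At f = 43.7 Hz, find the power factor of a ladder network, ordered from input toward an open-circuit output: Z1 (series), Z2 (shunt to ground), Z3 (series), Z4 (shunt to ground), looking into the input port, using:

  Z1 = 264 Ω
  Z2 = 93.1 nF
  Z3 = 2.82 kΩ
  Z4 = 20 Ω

Step 1 — Angular frequency: ω = 2π·f = 2π·43.7 = 274.6 rad/s.
Step 2 — Component impedances:
  Z1: Z = R = 264 Ω
  Z2: Z = 1/(jωC) = -j/(ω·C) = 0 - j3.912e+04 Ω
  Z3: Z = R = 2820 Ω
  Z4: Z = R = 20 Ω
Step 3 — Ladder network (open output): work backward from the far end, alternating series and parallel combinations. Z_in = 3089 - j205.1 Ω = 3096∠-3.8° Ω.
Step 4 — Power factor: PF = cos(φ) = Re(Z)/|Z| = 3089.1/3095.9 = 0.9978.
Step 5 — Type: Im(Z) = -205.1 ⇒ leading (phase φ = -3.8°).

PF = 0.9978 (leading, φ = -3.8°)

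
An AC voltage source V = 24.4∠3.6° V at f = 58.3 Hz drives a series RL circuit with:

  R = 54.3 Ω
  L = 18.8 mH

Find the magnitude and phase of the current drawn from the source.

Step 1 — Angular frequency: ω = 2π·f = 2π·58.3 = 366.3 rad/s.
Step 2 — Component impedances:
  R: Z = R = 54.3 Ω
  L: Z = jωL = j·366.3·0.0188 = 0 + j6.887 Ω
Step 3 — Series combination: Z_total = R + L = 54.3 + j6.887 Ω = 54.73∠7.2° Ω.
Step 4 — Source phasor: V = 24.4∠3.6° V = 24.35 + j1.532 V.
Step 5 — Ohm's law: I = V / Z_total = (24.35 + j1.532) / (54.3 + j6.887) = 0.4449 - j0.02821 A.
Step 6 — Convert to polar: |I| = 0.4458 A, ∠I = -3.6°.

I = 0.4458∠-3.6° A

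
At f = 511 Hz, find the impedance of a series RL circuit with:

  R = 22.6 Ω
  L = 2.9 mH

Step 1 — Angular frequency: ω = 2π·f = 2π·511 = 3211 rad/s.
Step 2 — Component impedances:
  R: Z = R = 22.6 Ω
  L: Z = jωL = j·3211·0.0029 = 0 + j9.311 Ω
Step 3 — Series combination: Z_total = R + L = 22.6 + j9.311 Ω = 24.44∠22.4° Ω.

Z = 22.6 + j9.311 Ω = 24.44∠22.4° Ω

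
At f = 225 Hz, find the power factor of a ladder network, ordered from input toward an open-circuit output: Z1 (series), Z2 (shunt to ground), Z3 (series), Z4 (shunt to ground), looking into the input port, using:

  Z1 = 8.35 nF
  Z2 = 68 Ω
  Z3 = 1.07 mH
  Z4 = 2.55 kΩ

Step 1 — Angular frequency: ω = 2π·f = 2π·225 = 1414 rad/s.
Step 2 — Component impedances:
  Z1: Z = 1/(jωC) = -j/(ω·C) = 0 - j8.471e+04 Ω
  Z2: Z = R = 68 Ω
  Z3: Z = jωL = j·1414·0.00107 = 0 + j1.513 Ω
  Z4: Z = R = 2550 Ω
Step 3 — Ladder network (open output): work backward from the far end, alternating series and parallel combinations. Z_in = 66.23 - j8.471e+04 Ω = 8.471e+04∠-90.0° Ω.
Step 4 — Power factor: PF = cos(φ) = Re(Z)/|Z| = 66.234/84713 = 0.0007819.
Step 5 — Type: Im(Z) = -8.471e+04 ⇒ leading (phase φ = -90.0°).

PF = 0.0007819 (leading, φ = -90.0°)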